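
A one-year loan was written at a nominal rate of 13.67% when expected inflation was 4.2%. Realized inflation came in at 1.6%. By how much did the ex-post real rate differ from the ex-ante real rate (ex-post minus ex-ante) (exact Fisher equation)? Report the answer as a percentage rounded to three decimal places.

Ex-ante: (1 + 0.1367)/(1 + 0.0420) − 1 = 9.0883%
Ex-post: (1 + 0.1367)/(1 + 0.0160) − 1 = 11.8799%
Difference (ex-post − ex-ante) = 2.7916% → 2.792%.

2.792%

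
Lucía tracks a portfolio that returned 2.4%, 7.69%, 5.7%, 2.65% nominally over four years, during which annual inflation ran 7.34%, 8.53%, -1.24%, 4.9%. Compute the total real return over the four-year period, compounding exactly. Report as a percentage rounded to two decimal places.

Nominal growth factor = 1.0240 × 1.0769 × 1.0570 × 1.0265 = 1.196491
Price-level growth factor = 1.0734 × 1.0853 × 0.9876 × 1.0490 = 1.206891
Real growth factor = 1.196491 / 1.206891 = 0.991383
Total real return = 0.991383 − 1 → -0.86%.

-0.86%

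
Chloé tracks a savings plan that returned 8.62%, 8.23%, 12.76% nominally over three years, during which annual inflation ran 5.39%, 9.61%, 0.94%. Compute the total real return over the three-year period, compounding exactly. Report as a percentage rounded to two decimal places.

Nominal growth factor = 1.0862 × 1.0823 × 1.1276 = 1.325600
Price-level growth factor = 1.0539 × 1.0961 × 1.0094 = 1.166038
Real growth factor = 1.325600 / 1.166038 = 1.136841
Total real return = 1.136841 − 1 → 13.68%.

13.68%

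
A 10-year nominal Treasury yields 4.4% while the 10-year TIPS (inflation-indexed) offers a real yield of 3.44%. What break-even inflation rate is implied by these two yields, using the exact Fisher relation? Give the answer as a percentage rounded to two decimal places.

0.93%

(1 + π) = (1 + i)/(1 + r) = 1.04400 / 1.03440 = 1.009281
Break-even inflation = 1.009281 − 1 → 0.93%.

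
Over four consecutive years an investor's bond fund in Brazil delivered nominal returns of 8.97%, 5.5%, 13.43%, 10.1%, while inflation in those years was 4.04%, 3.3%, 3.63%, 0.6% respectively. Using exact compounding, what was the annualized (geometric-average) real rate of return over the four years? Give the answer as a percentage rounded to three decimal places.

Compound the nominal returns: 1.0897 × 1.0550 × 1.1343 × 1.1010 = 1.43573624.
Compound inflation: 1.0404 × 1.0330 × 1.0363 × 1.0060 = 1.12042849.
Deflate: 1.43573624 / 1.12042849 = 1.28141711.
Annualized real rate = 1.28141711^(1/4) − 1 = 6.3953% → 6.395%.

6.395%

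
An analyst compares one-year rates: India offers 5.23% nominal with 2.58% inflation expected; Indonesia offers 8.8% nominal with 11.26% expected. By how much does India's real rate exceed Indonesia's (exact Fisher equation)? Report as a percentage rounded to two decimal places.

India: (1 + 0.0523)/(1 + 0.0258) − 1 = 2.5833%
Indonesia: (1 + 0.0880)/(1 + 0.1126) − 1 = -2.2110%
Differential = 2.5833% − (-2.2110%) = 4.7944% → 4.79%.

4.79%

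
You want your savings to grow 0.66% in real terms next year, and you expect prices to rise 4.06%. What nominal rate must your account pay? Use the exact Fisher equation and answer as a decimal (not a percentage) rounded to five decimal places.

0.04747

(1 + i) = (1 + r)(1 + π) = 1.00660 × 1.04060 = 1.04746796
i = 1.04746796 − 1, so the required nominal rate is 0.04747.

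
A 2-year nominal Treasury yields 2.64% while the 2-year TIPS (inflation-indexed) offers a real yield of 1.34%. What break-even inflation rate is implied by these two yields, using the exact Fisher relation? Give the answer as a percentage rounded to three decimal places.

(1 + π) = (1 + i)/(1 + r) = 1.02640 / 1.01340 = 1.012828
Break-even inflation = 1.012828 − 1 → 1.283%.

1.283%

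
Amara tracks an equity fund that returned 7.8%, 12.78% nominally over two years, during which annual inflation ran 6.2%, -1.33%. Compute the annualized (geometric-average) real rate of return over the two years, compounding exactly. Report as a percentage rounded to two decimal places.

Nominal growth factor = 1.0780 × 1.1278 = 1.21576840
Price-level growth factor = 1.0620 × 0.9867 = 1.04787540
Real growth factor = 1.21576840 / 1.04787540 = 1.16022229
Annualized real rate = 1.16022229^(1/2) − 1 = 7.7136% → 7.71%.

7.71%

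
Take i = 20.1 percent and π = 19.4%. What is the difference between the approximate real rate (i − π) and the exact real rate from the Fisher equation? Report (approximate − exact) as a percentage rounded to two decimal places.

0.11%

Approximate: r ≈ 20.100% − 19.400% = 0.7000%
Exact: (1 + 0.2010)/(1 + 0.1940) − 1 = 0.5863%
Error = 0.7000% − 0.5863% = 0.1137% → 0.11%.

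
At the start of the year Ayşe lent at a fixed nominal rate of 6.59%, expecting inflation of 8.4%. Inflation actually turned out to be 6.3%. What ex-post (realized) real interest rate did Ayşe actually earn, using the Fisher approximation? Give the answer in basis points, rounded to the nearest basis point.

29 basis points

Ex-post: 6.59% − 6.3% = 0.290%
So the realized real rate is 29 basis points.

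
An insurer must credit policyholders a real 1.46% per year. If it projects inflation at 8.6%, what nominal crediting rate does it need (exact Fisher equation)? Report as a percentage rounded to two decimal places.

10.19%

(1 + i) = (1 + r)(1 + π) = 1.01460 × 1.08600 = 1.1018556
i = 1.1018556 − 1, so the required nominal rate is 10.19%.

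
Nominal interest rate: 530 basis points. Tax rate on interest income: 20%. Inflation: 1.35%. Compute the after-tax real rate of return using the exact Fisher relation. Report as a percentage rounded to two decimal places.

After-tax nominal return = 5.3% × (1 − 0.2) = 4.2400%.
1 + r = 1.04240 / 1.01350 = 1.028515
After-tax real rate = 1.028515 − 1 → 2.85%.

2.85%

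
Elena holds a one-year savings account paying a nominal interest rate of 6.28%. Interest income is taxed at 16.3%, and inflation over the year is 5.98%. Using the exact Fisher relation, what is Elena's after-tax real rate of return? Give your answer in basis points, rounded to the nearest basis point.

After-tax nominal return = 6.28% × (1 − 0.163) = 5.25636%.
1 + r = 1.0525636 / 1.05980 = 0.993172
After-tax real rate = 0.993172 − 1 → -68 basis points.

-68 basis points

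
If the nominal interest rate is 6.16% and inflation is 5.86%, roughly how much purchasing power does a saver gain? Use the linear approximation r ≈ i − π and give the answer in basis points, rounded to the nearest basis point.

30 basis points

r ≈ i − π = 6.16% − 5.86% = 30 basis points.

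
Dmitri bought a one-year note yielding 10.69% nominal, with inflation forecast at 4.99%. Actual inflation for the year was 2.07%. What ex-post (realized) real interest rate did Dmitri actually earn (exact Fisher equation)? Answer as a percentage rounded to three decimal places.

Ex-post: (1 + 0.1069)/(1 + 0.0207) − 1 = 8.4452%
So the realized real rate is 8.445%.

8.445%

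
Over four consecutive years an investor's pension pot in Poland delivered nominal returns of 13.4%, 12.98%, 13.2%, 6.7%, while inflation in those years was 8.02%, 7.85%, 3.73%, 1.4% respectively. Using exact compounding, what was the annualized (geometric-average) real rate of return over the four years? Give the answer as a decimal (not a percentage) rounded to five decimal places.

0.06008

Nominal growth factor = 1.1340 × 1.1298 × 1.1320 × 1.0670 = 1.54748152
Price-level growth factor = 1.0802 × 1.0785 × 1.0373 × 1.0140 = 1.22536834
Real growth factor = 1.54748152 / 1.22536834 = 1.26287049
Annualized real rate = 1.26287049^(1/4) − 1 = 6.0083% → 0.06008.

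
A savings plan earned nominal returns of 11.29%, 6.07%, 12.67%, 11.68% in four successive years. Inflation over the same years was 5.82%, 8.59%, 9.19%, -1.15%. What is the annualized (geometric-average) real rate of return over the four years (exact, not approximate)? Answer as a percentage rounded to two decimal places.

Nominal growth factor = 1.1129 × 1.0607 × 1.1267 × 1.1168 = 1.48536235
Price-level growth factor = 1.0582 × 1.0859 × 1.0919 × 0.9885 = 1.24027254
Real growth factor = 1.48536235 / 1.24027254 = 1.19760963
Annualized real rate = 1.19760963^(1/4) − 1 = 4.6114% → 4.61%.

4.61%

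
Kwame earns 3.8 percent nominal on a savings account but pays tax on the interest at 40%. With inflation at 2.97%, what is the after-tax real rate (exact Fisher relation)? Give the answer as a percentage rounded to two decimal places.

-0.67%

After-tax nominal return = 3.8% × (1 − 0.4) = 2.2800%.
1 + r = 1.02280 / 1.02970 = 0.993299
After-tax real rate = 0.993299 − 1 → -0.67%.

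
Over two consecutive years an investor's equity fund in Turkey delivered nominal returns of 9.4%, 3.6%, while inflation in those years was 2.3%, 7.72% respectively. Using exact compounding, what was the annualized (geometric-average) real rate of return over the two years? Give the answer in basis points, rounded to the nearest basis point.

Compound the nominal returns: 1.0940 × 1.0360 = 1.13338400.
Compound inflation: 1.0230 × 1.0772 = 1.10197560.
Deflate: 1.13338400 / 1.10197560 = 1.02850190.
Annualized real rate = 1.02850190^(1/2) − 1 = 1.4151% → 142 basis points.

142 basis points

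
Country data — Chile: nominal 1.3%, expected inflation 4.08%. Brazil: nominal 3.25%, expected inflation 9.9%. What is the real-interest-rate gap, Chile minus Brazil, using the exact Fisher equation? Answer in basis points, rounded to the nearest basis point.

338 basis points

Chile: (1 + 0.0130)/(1 + 0.0408) − 1 = -2.6710%
Brazil: (1 + 0.0325)/(1 + 0.0990) − 1 = -6.0510%
Differential = -2.6710% − (-6.0510%) = 3.3799% → 338 basis points.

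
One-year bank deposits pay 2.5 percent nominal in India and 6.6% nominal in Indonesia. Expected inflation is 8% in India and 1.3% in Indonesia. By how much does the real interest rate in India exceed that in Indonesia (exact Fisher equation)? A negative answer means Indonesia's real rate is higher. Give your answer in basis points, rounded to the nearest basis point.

India: (1 + 0.0250)/(1 + 0.0800) − 1 = -5.0926%
Indonesia: (1 + 0.0660)/(1 + 0.0130) − 1 = 5.2320%
Differential = -5.0926% − 5.2320% = -10.3246% → -1032 basis points.

-1032 basis points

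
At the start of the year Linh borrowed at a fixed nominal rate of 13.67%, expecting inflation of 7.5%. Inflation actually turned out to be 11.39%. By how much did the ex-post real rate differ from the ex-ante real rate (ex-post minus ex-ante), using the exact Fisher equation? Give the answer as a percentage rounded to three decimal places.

-3.693%

Ex-ante: (1 + 0.1367)/(1 + 0.0750) − 1 = 5.7395%
Ex-post: (1 + 0.1367)/(1 + 0.1139) − 1 = 2.0469%
Difference (ex-post − ex-ante) = -3.6927% → -3.693%.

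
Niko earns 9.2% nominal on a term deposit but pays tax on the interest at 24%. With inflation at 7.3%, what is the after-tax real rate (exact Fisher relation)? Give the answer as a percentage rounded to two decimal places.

After-tax nominal return = 9.2% × (1 − 0.24) = 6.9920%.
1 + r = 1.06992 / 1.07300 = 0.997130
After-tax real rate = 0.997130 − 1 → -0.29%.

-0.29%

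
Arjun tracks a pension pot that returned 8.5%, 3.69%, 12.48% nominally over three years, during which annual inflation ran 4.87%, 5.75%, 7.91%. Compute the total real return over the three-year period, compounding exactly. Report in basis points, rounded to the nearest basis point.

574 basis points

Compound the nominal returns: 1.0850 × 1.0369 × 1.1248 = 1.265441.
Compound inflation: 1.0487 × 1.0575 × 1.0791 = 1.196722.
Deflate: 1.265441 / 1.196722 = 1.057423.
Total real return = 1.057423 − 1 → 574 basis points.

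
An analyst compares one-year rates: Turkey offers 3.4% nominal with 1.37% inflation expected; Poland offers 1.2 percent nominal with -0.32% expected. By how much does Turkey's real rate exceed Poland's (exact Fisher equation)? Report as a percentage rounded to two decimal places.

0.48%

Turkey: (1 + 0.0340)/(1 + 0.0137) − 1 = 2.0026%
Poland: (1 + 0.0120)/(1 − 0.0032) − 1 = 1.5249%
Differential = 2.0026% − 1.5249% = 0.4777% → 0.48%.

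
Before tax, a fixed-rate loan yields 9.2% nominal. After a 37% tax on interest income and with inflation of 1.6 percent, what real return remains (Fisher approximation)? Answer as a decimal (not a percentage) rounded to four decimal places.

0.0420

After-tax nominal return = 9.2% × (1 − 0.37) = 5.7960%.
r ≈ 5.7960% − 1.6% → 0.0420.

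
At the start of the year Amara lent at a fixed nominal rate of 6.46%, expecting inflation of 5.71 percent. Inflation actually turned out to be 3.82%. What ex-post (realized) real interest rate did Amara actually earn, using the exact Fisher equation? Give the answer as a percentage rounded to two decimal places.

Ex-post: (1 + 0.0646)/(1 + 0.0382) − 1 = 2.5429%
So the realized real rate is 2.54%.

2.54%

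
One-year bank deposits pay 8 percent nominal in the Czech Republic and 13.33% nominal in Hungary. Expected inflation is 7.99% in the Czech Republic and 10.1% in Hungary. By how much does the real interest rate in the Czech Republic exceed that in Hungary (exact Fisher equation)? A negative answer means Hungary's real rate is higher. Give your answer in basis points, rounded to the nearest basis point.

-292 basis points

The Czech Republic: (1 + 0.0800)/(1 + 0.0799) − 1 = 0.0093%
Hungary: (1 + 0.1333)/(1 + 0.1010) − 1 = 2.9337%
Differential = 0.0093% − 2.9337% = -2.9244% → -292 basis points.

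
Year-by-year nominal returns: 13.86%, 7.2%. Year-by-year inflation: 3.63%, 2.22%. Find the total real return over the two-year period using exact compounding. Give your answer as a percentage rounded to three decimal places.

Nominal growth factor = 1.1386 × 1.0720 = 1.220579
Price-level growth factor = 1.0363 × 1.0222 = 1.059306
Real growth factor = 1.220579 / 1.059306 = 1.152244
Total real return = 1.152244 − 1 → 15.224%.

15.224%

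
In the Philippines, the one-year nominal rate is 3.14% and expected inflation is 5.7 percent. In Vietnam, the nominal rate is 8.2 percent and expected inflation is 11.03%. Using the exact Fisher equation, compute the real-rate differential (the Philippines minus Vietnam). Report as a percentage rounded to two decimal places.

The Philippines: (1 + 0.0314)/(1 + 0.0570) − 1 = -2.4219%
Vietnam: (1 + 0.0820)/(1 + 0.1103) − 1 = -2.5489%
Differential = -2.4219% − (-2.5489%) = 0.1269% → 0.13%.

0.13%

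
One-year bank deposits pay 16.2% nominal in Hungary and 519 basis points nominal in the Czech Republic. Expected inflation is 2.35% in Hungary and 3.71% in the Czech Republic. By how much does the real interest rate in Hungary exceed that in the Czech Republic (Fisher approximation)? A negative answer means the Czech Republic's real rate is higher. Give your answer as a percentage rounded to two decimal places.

12.37%

Hungary: 16.2% − 2.35% = 13.850%
The Czech Republic: 5.19% − 3.71% = 1.480%
Differential = 12.370% → 12.37%.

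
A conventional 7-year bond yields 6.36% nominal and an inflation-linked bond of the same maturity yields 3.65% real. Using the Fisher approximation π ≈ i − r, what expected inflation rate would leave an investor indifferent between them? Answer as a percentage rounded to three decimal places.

π ≈ i − r = 6.36% − 3.65% → 2.710%.

2.710%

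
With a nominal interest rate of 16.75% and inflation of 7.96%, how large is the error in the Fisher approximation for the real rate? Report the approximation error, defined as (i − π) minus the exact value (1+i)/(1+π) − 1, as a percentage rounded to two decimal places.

Approximate: r ≈ 16.750% − 7.960% = 8.7900%
Exact: (1 + 0.1675)/(1 + 0.0796) − 1 = 8.1419%
Error = 8.7900% − 8.1419% = 0.6481% → 0.65%.

0.65%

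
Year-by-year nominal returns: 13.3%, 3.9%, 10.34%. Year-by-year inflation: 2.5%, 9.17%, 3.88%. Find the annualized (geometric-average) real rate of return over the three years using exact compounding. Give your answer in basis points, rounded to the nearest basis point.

377 basis points

Nominal growth factor = 1.1330 × 1.0390 × 1.1034 = 1.29890814
Price-level growth factor = 1.0250 × 1.0917 × 1.0388 = 1.16240941
Real growth factor = 1.29890814 / 1.16240941 = 1.11742741
Annualized real rate = 1.11742741^(1/3) − 1 = 3.7703% → 377 basis points.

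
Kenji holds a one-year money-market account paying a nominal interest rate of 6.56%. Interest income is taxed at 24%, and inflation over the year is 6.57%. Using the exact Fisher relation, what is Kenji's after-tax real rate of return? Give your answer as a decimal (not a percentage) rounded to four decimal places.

After-tax nominal return = 6.56% × (1 − 0.24) = 4.9856%.
1 + r = 1.049856 / 1.06570 = 0.985133
After-tax real rate = 0.985133 − 1 → -0.0149.

-0.0149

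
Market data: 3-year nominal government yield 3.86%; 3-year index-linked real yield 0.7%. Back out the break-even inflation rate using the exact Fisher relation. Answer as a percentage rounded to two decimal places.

(1 + π) = (1 + i)/(1 + r) = 1.03860 / 1.00700 = 1.031380
Break-even inflation = 1.031380 − 1 → 3.14%.

3.14%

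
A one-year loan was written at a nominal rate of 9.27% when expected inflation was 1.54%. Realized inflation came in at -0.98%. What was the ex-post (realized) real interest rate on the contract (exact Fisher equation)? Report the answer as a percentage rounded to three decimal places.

10.351%

Ex-post: (1 + 0.0927)/(1 − 0.0098) − 1 = 10.3514%
So the realized real rate is 10.351%.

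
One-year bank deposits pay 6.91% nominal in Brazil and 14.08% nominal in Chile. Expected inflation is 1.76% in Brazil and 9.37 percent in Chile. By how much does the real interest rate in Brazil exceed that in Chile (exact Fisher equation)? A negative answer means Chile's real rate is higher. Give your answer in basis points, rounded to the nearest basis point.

Brazil: (1 + 0.0691)/(1 + 0.0176) − 1 = 5.0609%
Chile: (1 + 0.1408)/(1 + 0.0937) − 1 = 4.3065%
Differential = 5.0609% − 4.3065% = 0.7544% → 75 basis points.

75 basis points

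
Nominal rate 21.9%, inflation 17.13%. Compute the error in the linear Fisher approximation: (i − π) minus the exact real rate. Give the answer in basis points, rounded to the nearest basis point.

70 basis points

Approximate: r ≈ 21.900% − 17.130% = 4.7700%
Exact: (1 + 0.2190)/(1 + 0.1713) − 1 = 4.0724%
Error = 4.7700% − 4.0724% = 0.6976% → 70 basis points.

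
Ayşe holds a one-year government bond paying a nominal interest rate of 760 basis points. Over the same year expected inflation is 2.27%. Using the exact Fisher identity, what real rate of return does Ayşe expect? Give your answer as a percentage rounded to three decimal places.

5.212%

By the Fisher identity, 1 + r = (1 + i)/(1 + π).
1 + r = 1.07600 / 1.02270 = 1.052117
r = 1.052117 − 1 = 5.2117%, i.e. 5.212%.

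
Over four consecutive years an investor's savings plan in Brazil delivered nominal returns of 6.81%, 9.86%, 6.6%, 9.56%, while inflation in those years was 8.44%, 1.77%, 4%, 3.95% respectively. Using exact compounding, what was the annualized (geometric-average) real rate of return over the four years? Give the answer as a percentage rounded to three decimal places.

Nominal growth factor = 1.0681 × 1.0986 × 1.0660 × 1.0956 = 1.37044225
Price-level growth factor = 1.0844 × 1.0177 × 1.0400 × 1.0395 = 1.19307327
Real growth factor = 1.37044225 / 1.19307327 = 1.14866562
Annualized real rate = 1.14866562^(1/4) − 1 = 3.5258% → 3.526%.

3.526%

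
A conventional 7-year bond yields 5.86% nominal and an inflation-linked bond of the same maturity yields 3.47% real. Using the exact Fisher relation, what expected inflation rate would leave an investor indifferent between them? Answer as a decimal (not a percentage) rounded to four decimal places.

0.0231

(1 + π) = (1 + i)/(1 + r) = 1.05860 / 1.03470 = 1.023098
Break-even inflation = 1.023098 − 1 → 0.0231.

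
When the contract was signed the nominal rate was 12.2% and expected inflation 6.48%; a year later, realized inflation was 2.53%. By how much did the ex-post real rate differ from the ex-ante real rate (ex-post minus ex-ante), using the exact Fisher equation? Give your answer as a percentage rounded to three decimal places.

4.059%

Ex-ante: (1 + 0.1220)/(1 + 0.0648) − 1 = 5.37190%
Ex-post: (1 + 0.1220)/(1 + 0.0253) − 1 = 9.43139%
Difference (ex-post − ex-ante) = 4.05949% → 4.059%.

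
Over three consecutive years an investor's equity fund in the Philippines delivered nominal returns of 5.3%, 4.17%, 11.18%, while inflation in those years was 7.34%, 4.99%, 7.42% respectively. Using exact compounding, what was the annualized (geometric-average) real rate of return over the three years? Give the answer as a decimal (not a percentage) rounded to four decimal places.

Compound the nominal returns: 1.0530 × 1.0417 × 1.1118 = 1.21954465.
Compound inflation: 1.0734 × 1.0499 × 1.0742 = 1.21058329.
Deflate: 1.21954465 / 1.21058329 = 1.00740251.
Annualized real rate = 1.00740251^(1/3) − 1 = 0.2461% → 0.0025.

0.0025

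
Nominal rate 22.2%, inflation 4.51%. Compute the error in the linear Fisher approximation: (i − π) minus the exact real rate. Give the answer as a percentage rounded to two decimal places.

Approximate: r ≈ 22.200% − 4.510% = 17.6900%
Exact: (1 + 0.2220)/(1 + 0.0451) − 1 = 16.9266%
Error = 17.6900% − 16.9266% = 0.7634% → 0.76%.

0.76%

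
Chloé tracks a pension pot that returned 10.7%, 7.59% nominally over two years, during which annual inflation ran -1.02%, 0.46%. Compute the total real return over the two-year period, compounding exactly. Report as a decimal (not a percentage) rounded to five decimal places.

Nominal growth factor = 1.1070 × 1.0759 = 1.1910213
Price-level growth factor = 0.9898 × 1.0046 = 0.9943531
Real growth factor = 1.1910213 / 0.9943531 = 1.1977851
Total real return = 1.1977851 − 1 → 0.19779.

0.19779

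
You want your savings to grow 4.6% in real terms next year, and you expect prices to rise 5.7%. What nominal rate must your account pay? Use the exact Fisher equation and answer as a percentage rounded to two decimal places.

(1 + i) = (1 + r)(1 + π) = 1.04600 × 1.05700 = 1.105622
i = 1.105622 − 1, so the required nominal rate is 10.56%.

10.56%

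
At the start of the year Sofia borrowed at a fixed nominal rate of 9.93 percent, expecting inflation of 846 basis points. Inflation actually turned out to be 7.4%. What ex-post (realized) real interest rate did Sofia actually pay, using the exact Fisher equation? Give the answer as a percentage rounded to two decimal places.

2.36%

Ex-post: (1 + 0.0993)/(1 + 0.0740) − 1 = 2.3557%
So the realized real rate is 2.36%.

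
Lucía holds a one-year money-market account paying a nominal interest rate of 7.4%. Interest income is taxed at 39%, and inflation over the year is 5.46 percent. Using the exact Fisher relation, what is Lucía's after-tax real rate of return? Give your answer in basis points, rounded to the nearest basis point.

After-tax nominal return = 7.4% × (1 − 0.39) = 4.5140%.
1 + r = 1.04514 / 1.05460 = 0.991030
After-tax real rate = 0.991030 − 1 → -90 basis points.

-90 basis points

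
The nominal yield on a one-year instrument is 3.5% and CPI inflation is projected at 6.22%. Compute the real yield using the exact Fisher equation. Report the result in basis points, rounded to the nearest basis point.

By the Fisher equation, 1 + r = (1 + i)/(1 + π).
1 + r = 1.03500 / 1.06220 = 0.974393
r = 0.974393 − 1 = -2.5607%, i.e. -256 basis points.

-256 basis points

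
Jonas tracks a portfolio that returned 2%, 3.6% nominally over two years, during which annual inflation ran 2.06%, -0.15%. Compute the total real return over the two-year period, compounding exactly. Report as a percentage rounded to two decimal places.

Nominal growth factor = 1.0200 × 1.0360 = 1.056720
Price-level growth factor = 1.0206 × 0.9985 = 1.019069
Real growth factor = 1.056720 / 1.019069 = 1.036946
Total real return = 1.036946 − 1 → 3.69%.

3.69%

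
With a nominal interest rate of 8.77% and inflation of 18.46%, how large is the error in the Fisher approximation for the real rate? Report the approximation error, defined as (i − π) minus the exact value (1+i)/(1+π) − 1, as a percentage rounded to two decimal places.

-1.51%

Approximate: r ≈ 8.770% − 18.460% = -9.6900%
Exact: (1 + 0.0877)/(1 + 0.1846) − 1 = -8.1800%
Error = -9.6900% − (-8.1800%) = -1.5100% → -1.51%.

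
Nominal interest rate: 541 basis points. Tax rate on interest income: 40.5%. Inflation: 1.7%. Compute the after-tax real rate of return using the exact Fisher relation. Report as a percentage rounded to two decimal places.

1.49%

After-tax nominal return = 5.41% × (1 − 0.405) = 3.21895%.
1 + r = 1.0321895 / 1.01700 = 1.014936
After-tax real rate = 1.014936 − 1 → 1.49%.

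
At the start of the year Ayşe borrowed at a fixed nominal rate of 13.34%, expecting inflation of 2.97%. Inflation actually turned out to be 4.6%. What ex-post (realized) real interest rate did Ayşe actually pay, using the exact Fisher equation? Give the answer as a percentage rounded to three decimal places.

Ex-post: (1 + 0.1334)/(1 + 0.0460) − 1 = 8.3556%
So the realized real rate is 8.356%.

8.356%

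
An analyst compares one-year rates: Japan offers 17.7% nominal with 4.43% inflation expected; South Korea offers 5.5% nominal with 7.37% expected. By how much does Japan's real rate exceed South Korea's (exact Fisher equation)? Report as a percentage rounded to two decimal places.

Japan: (1 + 0.1770)/(1 + 0.0443) − 1 = 12.7071%
South Korea: (1 + 0.0550)/(1 + 0.0737) − 1 = -1.7416%
Differential = 12.7071% − (-1.7416%) = 14.4487% → 14.45%.

14.45%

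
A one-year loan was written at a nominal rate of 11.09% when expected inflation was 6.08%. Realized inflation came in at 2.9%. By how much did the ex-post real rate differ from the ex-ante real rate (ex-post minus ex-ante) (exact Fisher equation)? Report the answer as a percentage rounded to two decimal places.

Ex-ante: (1 + 0.1109)/(1 + 0.0608) − 1 = 4.7229%
Ex-post: (1 + 0.1109)/(1 + 0.0290) − 1 = 7.9592%
Difference (ex-post − ex-ante) = 3.2363% → 3.24%.

3.24%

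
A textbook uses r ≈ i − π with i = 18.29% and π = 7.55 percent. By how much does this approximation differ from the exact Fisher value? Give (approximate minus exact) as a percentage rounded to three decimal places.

0.754%

Approximate: r ≈ 18.290% − 7.550% = 10.7400%
Exact: (1 + 0.1829)/(1 + 0.0755) − 1 = 9.9861%
Error = 10.7400% − 9.9861% = 0.7539% → 0.754%.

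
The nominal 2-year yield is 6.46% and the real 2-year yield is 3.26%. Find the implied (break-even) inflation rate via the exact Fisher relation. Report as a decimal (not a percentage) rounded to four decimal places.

(1 + π) = (1 + i)/(1 + r) = 1.06460 / 1.03260 = 1.030990
Break-even inflation = 1.030990 − 1 → 0.0310.

0.0310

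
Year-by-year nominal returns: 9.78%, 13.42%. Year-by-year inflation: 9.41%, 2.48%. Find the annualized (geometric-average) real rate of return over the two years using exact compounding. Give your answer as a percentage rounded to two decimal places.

Compound the nominal returns: 1.0978 × 1.1342 = 1.24512476.
Compound inflation: 1.0941 × 1.0248 = 1.12123368.
Deflate: 1.24512476 / 1.12123368 = 1.11049533.
Annualized real rate = 1.11049533^(1/2) − 1 = 5.3800% → 5.38%.

5.38%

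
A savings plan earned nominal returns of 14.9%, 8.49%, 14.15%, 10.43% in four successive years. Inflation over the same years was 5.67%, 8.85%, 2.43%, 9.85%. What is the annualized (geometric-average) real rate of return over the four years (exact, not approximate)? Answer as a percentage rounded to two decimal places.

Compound the nominal returns: 1.1490 × 1.0849 × 1.1415 × 1.1043 = 1.57134926.
Compound inflation: 1.0567 × 1.0885 × 1.0243 × 1.0985 = 1.29421782.
Deflate: 1.57134926 / 1.29421782 = 1.21413045.
Annualized real rate = 1.21413045^(1/4) − 1 = 4.9703% → 4.97%.

4.97%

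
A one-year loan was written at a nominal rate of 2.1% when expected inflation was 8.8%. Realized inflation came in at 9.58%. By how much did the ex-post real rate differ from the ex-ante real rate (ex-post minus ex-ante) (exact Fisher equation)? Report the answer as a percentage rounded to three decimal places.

Ex-ante: (1 + 0.0210)/(1 + 0.0880) − 1 = -6.1581%
Ex-post: (1 + 0.0210)/(1 + 0.0958) − 1 = -6.8261%
Difference (ex-post − ex-ante) = -0.6680% → -0.668%.

-0.668%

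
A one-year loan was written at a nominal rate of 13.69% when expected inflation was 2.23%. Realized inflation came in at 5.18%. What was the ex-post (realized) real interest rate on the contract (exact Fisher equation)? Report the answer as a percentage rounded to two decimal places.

8.09%

Ex-post: (1 + 0.1369)/(1 + 0.0518) − 1 = 8.0909%
So the realized real rate is 8.09%.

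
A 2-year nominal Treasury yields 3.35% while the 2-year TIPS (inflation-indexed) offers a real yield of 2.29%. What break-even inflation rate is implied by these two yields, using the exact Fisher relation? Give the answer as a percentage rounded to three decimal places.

1.036%

(1 + π) = (1 + i)/(1 + r) = 1.03350 / 1.02290 = 1.010363
Break-even inflation = 1.010363 − 1 → 1.036%.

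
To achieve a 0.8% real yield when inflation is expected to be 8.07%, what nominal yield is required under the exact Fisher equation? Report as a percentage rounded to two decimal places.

8.93%

(1 + i) = (1 + r)(1 + π) = 1.00800 × 1.08070 = 1.0893456
i = 1.0893456 − 1, so the required nominal rate is 8.93%.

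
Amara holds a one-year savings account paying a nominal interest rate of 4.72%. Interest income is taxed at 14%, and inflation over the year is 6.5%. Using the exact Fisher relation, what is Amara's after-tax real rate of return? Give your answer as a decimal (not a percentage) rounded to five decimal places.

After-tax nominal return = 4.72% × (1 − 0.14) = 4.0592%.
1 + r = 1.040592 / 1.06500 = 0.977082
After-tax real rate = 0.977082 − 1 → -0.02292.

-0.02292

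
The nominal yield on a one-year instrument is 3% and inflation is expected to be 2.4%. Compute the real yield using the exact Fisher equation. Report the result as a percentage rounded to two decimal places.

By the Fisher equation, 1 + r = (1 + i)/(1 + π).
1 + r = 1.03000 / 1.02400 = 1.005859
r = 1.005859 − 1 = 0.5859%, i.e. 0.59%.

0.59%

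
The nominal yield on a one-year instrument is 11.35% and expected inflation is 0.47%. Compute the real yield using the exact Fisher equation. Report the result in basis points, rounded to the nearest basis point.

1083 basis points

By the Fisher identity, 1 + r = (1 + i)/(1 + π).
1 + r = 1.11350 / 1.00470 = 1.108291
r = 1.108291 − 1 = 10.8291%, i.e. 1083 basis points.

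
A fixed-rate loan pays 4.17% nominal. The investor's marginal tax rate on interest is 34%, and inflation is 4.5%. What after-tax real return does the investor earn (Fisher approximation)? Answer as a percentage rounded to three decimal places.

After-tax nominal return = 4.17% × (1 − 0.34) = 2.7522%.
r ≈ 2.7522% − 4.5% → -1.748%.

-1.748%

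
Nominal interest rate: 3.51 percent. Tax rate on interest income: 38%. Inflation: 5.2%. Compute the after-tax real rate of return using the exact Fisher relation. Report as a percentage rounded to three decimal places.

-2.874%

After-tax nominal return = 3.51% × (1 − 0.38) = 2.1762%.
1 + r = 1.021762 / 1.05200 = 0.971257
After-tax real rate = 0.971257 − 1 → -2.874%.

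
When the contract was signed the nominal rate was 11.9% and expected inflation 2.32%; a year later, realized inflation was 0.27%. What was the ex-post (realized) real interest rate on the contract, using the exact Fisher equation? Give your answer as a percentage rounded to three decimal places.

11.599%

Ex-post: (1 + 0.1190)/(1 + 0.0027) − 1 = 11.5987%
So the realized real rate is 11.599%.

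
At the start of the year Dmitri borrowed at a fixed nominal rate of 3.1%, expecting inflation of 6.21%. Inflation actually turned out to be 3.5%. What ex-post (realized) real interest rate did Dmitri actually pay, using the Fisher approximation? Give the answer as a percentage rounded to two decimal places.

Ex-post: 3.1% − 3.5% = -0.400%
So the realized real rate is -0.40%.

-0.40%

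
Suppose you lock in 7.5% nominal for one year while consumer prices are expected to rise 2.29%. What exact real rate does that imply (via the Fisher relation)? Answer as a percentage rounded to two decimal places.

1 + r = 1.07500 / 1.02290 = 1.050934
r = 1.050934 − 1 = 5.0934%, i.e. 5.09%.

5.09%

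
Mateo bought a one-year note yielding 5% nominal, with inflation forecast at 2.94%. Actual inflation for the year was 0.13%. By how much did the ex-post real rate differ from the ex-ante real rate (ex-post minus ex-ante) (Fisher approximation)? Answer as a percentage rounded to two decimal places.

Ex-ante: 5% − 2.94% = 2.060%
Ex-post: 5% − 0.13% = 4.870%
Difference (ex-post − ex-ante) = 2.8100% → 2.81%.

2.81%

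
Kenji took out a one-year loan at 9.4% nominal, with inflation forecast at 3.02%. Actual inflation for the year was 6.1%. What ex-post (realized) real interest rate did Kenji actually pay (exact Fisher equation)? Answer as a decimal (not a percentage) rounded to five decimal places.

Ex-post: (1 + 0.0940)/(1 + 0.0610) − 1 = 3.1103%
So the realized real rate is 0.03110.

0.03110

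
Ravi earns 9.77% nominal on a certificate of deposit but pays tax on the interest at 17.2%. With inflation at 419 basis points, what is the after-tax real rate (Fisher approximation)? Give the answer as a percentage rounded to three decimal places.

After-tax nominal return = 9.77% × (1 − 0.172) = 8.08956%.
r ≈ 8.08956% − 4.19% → 3.900%.

3.900%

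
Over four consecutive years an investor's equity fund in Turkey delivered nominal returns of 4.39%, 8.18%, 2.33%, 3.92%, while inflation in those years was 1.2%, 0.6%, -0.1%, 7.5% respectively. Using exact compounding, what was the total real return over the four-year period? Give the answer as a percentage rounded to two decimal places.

9.84%

Nominal growth factor = 1.0439 × 1.0818 × 1.0233 × 1.0392 = 1.200903
Price-level growth factor = 1.0120 × 1.0060 × 0.9990 × 1.0750 = 1.093333
Real growth factor = 1.200903 / 1.093333 = 1.098387
Total real return = 1.098387 − 1 → 9.84%.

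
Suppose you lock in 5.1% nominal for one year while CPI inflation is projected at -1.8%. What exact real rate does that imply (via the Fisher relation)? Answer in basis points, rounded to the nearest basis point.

By the Fisher relation, 1 + r = (1 + i)/(1 + π).
1 + r = 1.05100 / 0.98200 = 1.070265
r = 1.070265 − 1 = 7.0265%, i.e. 703 basis points.

703 basis points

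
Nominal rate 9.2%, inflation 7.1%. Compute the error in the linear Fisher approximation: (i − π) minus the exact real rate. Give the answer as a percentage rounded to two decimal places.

Approximate: r ≈ 9.200% − 7.100% = 2.1000%
Exact: (1 + 0.0920)/(1 + 0.0710) − 1 = 1.9608%
Error = 2.1000% − 1.9608% = 0.1392% → 0.14%.

0.14%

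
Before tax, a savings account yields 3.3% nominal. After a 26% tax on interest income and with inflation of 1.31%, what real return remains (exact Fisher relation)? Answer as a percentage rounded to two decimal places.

After-tax nominal return = 3.3% × (1 − 0.26) = 2.4420%.
1 + r = 1.02442 / 1.01310 = 1.011174
After-tax real rate = 1.011174 − 1 → 1.12%.

1.12%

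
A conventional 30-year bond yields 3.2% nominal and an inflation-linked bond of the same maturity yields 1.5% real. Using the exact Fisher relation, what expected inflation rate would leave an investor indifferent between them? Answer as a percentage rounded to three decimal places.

1.675%

(1 + π) = (1 + i)/(1 + r) = 1.03200 / 1.01500 = 1.016749
Break-even inflation = 1.016749 − 1 → 1.675%.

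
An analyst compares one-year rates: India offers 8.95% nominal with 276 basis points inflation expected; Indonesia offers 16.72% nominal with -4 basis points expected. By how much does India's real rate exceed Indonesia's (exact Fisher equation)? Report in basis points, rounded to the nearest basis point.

-1074 basis points

India: (1 + 0.0895)/(1 + 0.0276) − 1 = 6.0237%
Indonesia: (1 + 0.1672)/(1 − 0.0004) − 1 = 16.7667%
Differential = 6.0237% − 16.7667% = -10.7430% → -1074 basis points.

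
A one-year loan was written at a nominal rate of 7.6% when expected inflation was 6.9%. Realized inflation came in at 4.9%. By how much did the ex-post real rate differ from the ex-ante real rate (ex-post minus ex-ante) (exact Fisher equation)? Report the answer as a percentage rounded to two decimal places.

1.92%

Ex-ante: (1 + 0.0760)/(1 + 0.0690) − 1 = 0.6548%
Ex-post: (1 + 0.0760)/(1 + 0.0490) − 1 = 2.5739%
Difference (ex-post − ex-ante) = 1.9191% → 1.92%.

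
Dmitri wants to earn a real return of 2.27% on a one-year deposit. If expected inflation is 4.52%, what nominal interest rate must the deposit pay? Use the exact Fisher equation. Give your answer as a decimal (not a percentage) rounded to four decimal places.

(1 + i) = (1 + r)(1 + π) = 1.02270 × 1.04520 = 1.06892604
i = 1.06892604 − 1, so the required nominal rate is 0.0689.

0.0689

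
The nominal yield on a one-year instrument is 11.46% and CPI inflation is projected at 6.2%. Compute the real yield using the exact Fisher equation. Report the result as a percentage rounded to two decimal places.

4.95%

By the Fisher relation, 1 + r = (1 + i)/(1 + π).
1 + r = 1.11460 / 1.06200 = 1.049529
r = 1.049529 − 1 = 4.9529%, i.e. 4.95%.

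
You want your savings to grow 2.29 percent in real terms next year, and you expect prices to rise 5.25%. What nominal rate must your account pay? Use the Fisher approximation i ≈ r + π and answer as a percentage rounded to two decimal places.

i ≈ r + π = 2.29% + 5.25% = 7.54%.

7.54%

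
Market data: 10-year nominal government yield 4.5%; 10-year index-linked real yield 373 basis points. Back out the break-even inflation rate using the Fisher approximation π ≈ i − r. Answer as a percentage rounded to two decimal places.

0.77%

π ≈ i − r = 4.5% − 3.73% → 0.77%.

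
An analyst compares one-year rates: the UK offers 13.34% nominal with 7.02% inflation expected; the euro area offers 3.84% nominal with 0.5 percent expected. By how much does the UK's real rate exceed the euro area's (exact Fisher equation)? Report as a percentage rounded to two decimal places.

2.58%

The UK: (1 + 0.1334)/(1 + 0.0702) − 1 = 5.9054%
The euro area: (1 + 0.0384)/(1 + 0.0050) − 1 = 3.3234%
Differential = 5.9054% − 3.3234% = 2.5821% → 2.58%.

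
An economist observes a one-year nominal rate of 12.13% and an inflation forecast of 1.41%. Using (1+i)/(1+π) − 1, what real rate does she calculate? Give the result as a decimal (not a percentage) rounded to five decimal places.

1 + r = 1.12130 / 1.01410 = 1.105709
r = 1.105709 − 1 = 10.5709%, i.e. 0.10571.

0.10571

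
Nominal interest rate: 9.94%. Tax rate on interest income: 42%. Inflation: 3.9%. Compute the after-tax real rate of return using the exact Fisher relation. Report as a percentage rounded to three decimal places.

1.795%

After-tax nominal return = 9.94% × (1 − 0.42) = 5.7652%.
1 + r = 1.057652 / 1.03900 = 1.017952
After-tax real rate = 1.017952 − 1 → 1.795%.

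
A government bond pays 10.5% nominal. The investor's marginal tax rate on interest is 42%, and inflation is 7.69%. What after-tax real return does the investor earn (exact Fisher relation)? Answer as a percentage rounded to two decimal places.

After-tax nominal return = 10.5% × (1 − 0.42) = 6.0900%.
1 + r = 1.06090 / 1.07690 = 0.985143
After-tax real rate = 0.985143 − 1 → -1.49%.

-1.49%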